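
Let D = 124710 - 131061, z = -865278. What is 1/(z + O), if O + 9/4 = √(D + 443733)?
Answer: -1538276/1331039064281 - 752*√22/3993117192843 ≈ -1.1566e-6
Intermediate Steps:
D = -6351
O = -9/4 + 141*√22 (O = -9/4 + √(-6351 + 443733) = -9/4 + √437382 = -9/4 + 141*√22 ≈ 659.10)
1/(z + O) = 1/(-865278 + (-9/4 + 141*√22)) = 1/(-3461121/4 + 141*√22)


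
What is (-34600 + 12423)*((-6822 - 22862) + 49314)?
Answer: -435334510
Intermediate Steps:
(-34600 + 12423)*((-6822 - 22862) + 49314) = -22177*(-29684 + 49314) = -22177*19630 = -435334510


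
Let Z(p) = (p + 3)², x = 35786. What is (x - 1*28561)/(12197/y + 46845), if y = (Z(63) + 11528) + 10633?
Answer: 191585325/1242201062 ≈ 0.15423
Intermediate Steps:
Z(p) = (3 + p)²
y = 26517 (y = ((3 + 63)² + 11528) + 10633 = (66² + 11528) + 10633 = (4356 + 11528) + 10633 = 15884 + 10633 = 26517)
(x - 1*28561)/(12197/y + 46845) = (35786 - 1*28561)/(12197/26517 + 46845) = (35786 - 28561)/(12197*(1/26517) + 46845) = 7225/(12197/26517 + 46845) = 7225/(1242201062/26517) = 7225*(26517/1242201062) = 191585325/1242201062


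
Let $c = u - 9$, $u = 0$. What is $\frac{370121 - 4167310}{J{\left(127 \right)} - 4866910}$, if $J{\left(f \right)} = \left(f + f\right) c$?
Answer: $\frac{3797189}{4869196} \approx 0.77984$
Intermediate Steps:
$c = -9$ ($c = 0 - 9 = -9$)
$J{\left(f \right)} = - 18 f$ ($J{\left(f \right)} = \left(f + f\right) \left(-9\right) = 2 f \left(-9\right) = - 18 f$)
$\frac{370121 - 4167310}{J{\left(127 \right)} - 4866910} = \frac{370121 - 4167310}{\left(-18\right) 127 - 4866910} = - \frac{3797189}{-2286 - 4866910} = - \frac{3797189}{-4869196} = \left(-3797189\right) \left(- \frac{1}{4869196}\right) = \frac{3797189}{4869196}$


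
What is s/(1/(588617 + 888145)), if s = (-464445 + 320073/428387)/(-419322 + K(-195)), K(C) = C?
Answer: 4663799111781908/2852629033 ≈ 1.6349e+6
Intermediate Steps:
s = 66320626714/59905209693 (s = (-464445 + 320073/428387)/(-419322 - 195) = (-464445 + 320073*(1/428387))/(-419517) = (-464445 + 320073/428387)*(-1/419517) = -198961880142/428387*(-1/419517) = 66320626714/59905209693 ≈ 1.1071)
s/(1/(588617 + 888145)) = 66320626714/(59905209693*(1/(588617 + 888145))) = 66320626714/(59905209693*(1/1476762)) = (66320626714/59905209693)*1476762 = 4663799111781908/2852629033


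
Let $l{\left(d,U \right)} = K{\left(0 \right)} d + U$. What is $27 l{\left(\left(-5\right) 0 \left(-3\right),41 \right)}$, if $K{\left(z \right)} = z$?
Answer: $1107$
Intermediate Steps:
$l{\left(d,U \right)} = U$ ($l{\left(d,U \right)} = 0 d + U = 0 + U = U$)
$27 l{\left(\left(-5\right) 0 \left(-3\right),41 \right)} = 27 \cdot 41 = 1107$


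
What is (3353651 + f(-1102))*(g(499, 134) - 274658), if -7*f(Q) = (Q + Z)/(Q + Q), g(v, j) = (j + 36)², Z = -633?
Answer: -6357774929605947/7714 ≈ -8.2419e+11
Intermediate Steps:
g(v, j) = (36 + j)²
f(Q) = -(-633 + Q)/(14*Q) (f(Q) = -(Q - 633)/(7*(Q + Q)) = -(-633 + Q)/(7*(2*Q)) = -(-633 + Q)*1/(2*Q)/7 = -(-633 + Q)/(14*Q))
(3353651 + f(-1102))*(g(499, 134) - 274658) = (3353651 + (1/14)*(633 - 1*(-1102))/(-1102))*((36 + 134)² - 274658) = (3353651 + (1/14)*(-1/1102)*(633 + 1102))*(170² - 274658) = (3353651 + (1/14)*(-1/1102)*1735)*(28900 - 274658) = (3353651 - 1735/15428)*(-245758) = (51740125893/15428)*(-245758) = -6357774929605947/7714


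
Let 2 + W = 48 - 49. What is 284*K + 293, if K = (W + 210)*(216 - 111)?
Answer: 6173033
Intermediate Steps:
W = -3 (W = -2 + (48 - 49) = -2 - 1 = -3)
K = 21735 (K = (-3 + 210)*(216 - 111) = 207*105 = 21735)
284*K + 293 = 284*21735 + 293 = 6172740 + 293 = 6173033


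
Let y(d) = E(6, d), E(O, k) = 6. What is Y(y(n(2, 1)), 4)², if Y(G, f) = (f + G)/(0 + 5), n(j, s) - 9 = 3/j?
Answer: 4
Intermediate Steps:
n(j, s) = 9 + 3/j
y(d) = 6
Y(G, f) = G/5 + f/5 (Y(G, f) = (G + f)/5 = (G + f)*(⅕) = G/5 + f/5)
Y(y(n(2, 1)), 4)² = ((⅕)*6 + (⅕)*4)² = (6/5 + ⅘)² = 2² = 4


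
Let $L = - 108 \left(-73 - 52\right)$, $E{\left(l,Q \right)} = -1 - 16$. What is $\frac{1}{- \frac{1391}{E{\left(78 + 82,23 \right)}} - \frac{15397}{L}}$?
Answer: $\frac{229500}{18516751} \approx 0.012394$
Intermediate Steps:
$E{\left(l,Q \right)} = -17$ ($E{\left(l,Q \right)} = -1 - 16 = -17$)
$L = 13500$ ($L = \left(-108\right) \left(-125\right) = 13500$)
$\frac{1}{- \frac{1391}{E{\left(78 + 82,23 \right)}} - \frac{15397}{L}} = \frac{1}{- \frac{1391}{-17} - \frac{15397}{13500}} = \frac{1}{\left(-1391\right) \left(- \frac{1}{17}\right) - \frac{15397}{13500}} = \frac{1}{\frac{1391}{17} - \frac{15397}{13500}} = \frac{1}{\frac{18516751}{229500}} = \frac{229500}{18516751}$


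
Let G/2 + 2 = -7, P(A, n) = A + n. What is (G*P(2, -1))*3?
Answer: -54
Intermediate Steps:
G = -18 (G = -4 + 2*(-7) = -4 - 14 = -18)
(G*P(2, -1))*3 = -18*(2 - 1)*3 = -18*1*3 = -18*3 = -54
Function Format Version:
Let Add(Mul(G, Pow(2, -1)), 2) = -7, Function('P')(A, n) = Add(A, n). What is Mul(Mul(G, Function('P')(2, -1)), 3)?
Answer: -54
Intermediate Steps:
G = -18 (G = Add(-4, Mul(2, -7)) = Add(-4, -14) = -18)
Mul(Mul(G, Function('P')(2, -1)), 3) = Mul(Mul(-18, Add(2, -1)), 3) = Mul(Mul(-18, 1), 3) = Mul(-18, 3) = -54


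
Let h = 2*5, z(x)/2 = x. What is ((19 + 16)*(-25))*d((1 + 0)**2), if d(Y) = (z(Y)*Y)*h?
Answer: -17500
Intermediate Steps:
z(x) = 2*x
h = 10
d(Y) = 20*Y**2 (d(Y) = ((2*Y)*Y)*10 = (2*Y**2)*10 = 20*Y**2)
((19 + 16)*(-25))*d((1 + 0)**2) = ((19 + 16)*(-25))*(20*((1 + 0)**2)**2) = (35*(-25))*(20*(1**2)**2) = -17500*1**2 = -17500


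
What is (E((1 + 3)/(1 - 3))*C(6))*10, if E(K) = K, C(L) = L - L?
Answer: 0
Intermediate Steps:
C(L) = 0
(E((1 + 3)/(1 - 3))*C(6))*10 = (((1 + 3)/(1 - 3))*0)*10 = ((4/(-2))*0)*10 = ((4*(-½))*0)*10 = -2*0*10 = 0*10 = 0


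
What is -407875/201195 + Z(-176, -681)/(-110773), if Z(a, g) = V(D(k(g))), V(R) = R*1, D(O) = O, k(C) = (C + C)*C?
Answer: -46358865233/4457394747 ≈ -10.400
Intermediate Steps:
k(C) = 2*C² (k(C) = (2*C)*C = 2*C²)
V(R) = R
Z(a, g) = 2*g²
-407875/201195 + Z(-176, -681)/(-110773) = -407875/201195 + (2*(-681)²)/(-110773) = -407875*1/201195 + (2*463761)*(-1/110773) = -81575/40239 + 927522*(-1/110773) = -81575/40239 - 927522/110773 = -46358865233/4457394747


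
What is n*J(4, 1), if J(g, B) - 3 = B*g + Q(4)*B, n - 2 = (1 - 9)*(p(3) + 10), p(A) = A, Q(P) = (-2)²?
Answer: -1122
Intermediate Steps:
Q(P) = 4
n = -102 (n = 2 + (1 - 9)*(3 + 10) = 2 - 8*13 = 2 - 104 = -102)
J(g, B) = 3 + 4*B + B*g (J(g, B) = 3 + (B*g + 4*B) = 3 + (4*B + B*g) = 3 + 4*B + B*g)
n*J(4, 1) = -102*(3 + 4*1 + 1*4) = -102*(3 + 4 + 4) = -102*11 = -1122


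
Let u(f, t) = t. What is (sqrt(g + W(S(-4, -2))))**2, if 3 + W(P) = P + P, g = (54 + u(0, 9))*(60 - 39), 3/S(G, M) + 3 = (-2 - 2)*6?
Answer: 11878/9 ≈ 1319.8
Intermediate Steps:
S(G, M) = -1/9 (S(G, M) = 3/(-3 + (-2 - 2)*6) = 3/(-3 - 4*6) = 3/(-3 - 24) = 3/(-27) = 3*(-1/27) = -1/9)
g = 1323 (g = (54 + 9)*(60 - 39) = 63*21 = 1323)
W(P) = -3 + 2*P (W(P) = -3 + (P + P) = -3 + 2*P)
(sqrt(g + W(S(-4, -2))))**2 = (sqrt(1323 + (-3 + 2*(-1/9))))**2 = (sqrt(1323 + (-3 - 2/9)))**2 = (sqrt(1323 - 29/9))**2 = (sqrt(11878/9))**2 = (sqrt(11878)/3)**2 = 11878/9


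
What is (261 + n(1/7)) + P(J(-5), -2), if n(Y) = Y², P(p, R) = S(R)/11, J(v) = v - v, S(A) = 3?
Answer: 140837/539 ≈ 261.29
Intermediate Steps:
J(v) = 0
P(p, R) = 3/11
(261 + n(1/7)) + P(J(-5), -2) = (261 + (1/7)²) + 3/11 = (261 + (⅐)²) + 3/11 = (261 + 1/49) + 3/11 = 12790/49 + 3/11 = 140837/539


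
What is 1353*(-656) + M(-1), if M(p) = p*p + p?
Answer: -887568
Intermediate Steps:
M(p) = p + p² (M(p) = p² + p = p + p²)
1353*(-656) + M(-1) = 1353*(-656) - (1 - 1) = -887568 - 1*0 = -887568 + 0 = -887568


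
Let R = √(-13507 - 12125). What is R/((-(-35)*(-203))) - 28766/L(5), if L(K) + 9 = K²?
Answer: -14383/8 - 12*I*√178/7105 ≈ -1797.9 - 0.022533*I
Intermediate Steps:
L(K) = -9 + K²
R = 12*I*√178 (R = √(-25632) = 12*I*√178 ≈ 160.1*I)
R/((-(-35)*(-203))) - 28766/L(5) = (12*I*√178)/((-(-35)*(-203))) - 28766/(-9 + 5²) = (12*I*√178)/((-1*7105)) - 28766/(-9 + 25) = (12*I*√178)/(-7105) - 28766/16 = (12*I*√178)*(-1/7105) - 28766*1/16 = -12*I*√178/7105 - 14383/8 = -14383/8 - 12*I*√178/7105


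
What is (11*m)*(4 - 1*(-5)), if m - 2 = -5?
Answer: -297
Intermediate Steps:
m = -3 (m = 2 - 5 = -3)
(11*m)*(4 - 1*(-5)) = (11*(-3))*(4 - 1*(-5)) = -33*(4 + 5) = -33*9 = -297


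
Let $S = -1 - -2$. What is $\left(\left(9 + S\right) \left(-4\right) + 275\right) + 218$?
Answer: $453$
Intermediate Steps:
$S = 1$ ($S = -1 + 2 = 1$)
$\left(\left(9 + S\right) \left(-4\right) + 275\right) + 218 = \left(\left(9 + 1\right) \left(-4\right) + 275\right) + 218 = \left(10 \left(-4\right) + 275\right) + 218 = \left(-40 + 275\right) + 218 = 235 + 218 = 453$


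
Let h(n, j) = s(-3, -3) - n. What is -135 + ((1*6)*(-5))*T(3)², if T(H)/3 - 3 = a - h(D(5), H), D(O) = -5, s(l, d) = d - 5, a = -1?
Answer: -6885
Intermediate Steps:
s(l, d) = -5 + d
h(n, j) = -8 - n (h(n, j) = (-5 - 3) - n = -8 - n)
T(H) = 15 (T(H) = 9 + 3*(-1 - (-8 - 1*(-5))) = 9 + 3*(-1 - (-8 + 5)) = 9 + 3*(-1 - 1*(-3)) = 9 + 3*(-1 + 3) = 9 + 3*2 = 9 + 6 = 15)
-135 + ((1*6)*(-5))*T(3)² = -135 + ((1*6)*(-5))*15² = -135 + (6*(-5))*225 = -135 - 30*225 = -135 - 6750 = -6885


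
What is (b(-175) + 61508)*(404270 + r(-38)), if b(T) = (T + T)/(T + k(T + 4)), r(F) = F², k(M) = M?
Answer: 4317226611126/173 ≈ 2.4955e+10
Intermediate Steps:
b(T) = 2*T/(4 + 2*T) (b(T) = (T + T)/(T + (T + 4)) = (2*T)/(T + (4 + T)) = (2*T)/(4 + 2*T) = 2*T/(4 + 2*T))
(b(-175) + 61508)*(404270 + r(-38)) = (-175/(2 - 175) + 61508)*(404270 + (-38)²) = (-175/(-173) + 61508)*(404270 + 1444) = (-175*(-1/173) + 61508)*405714 = (175/173 + 61508)*405714 = (10641059/173)*405714 = 4317226611126/173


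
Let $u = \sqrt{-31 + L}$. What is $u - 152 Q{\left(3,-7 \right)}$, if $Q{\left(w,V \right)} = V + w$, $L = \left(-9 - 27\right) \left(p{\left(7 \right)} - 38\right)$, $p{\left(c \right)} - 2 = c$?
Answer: $608 + \sqrt{1013} \approx 639.83$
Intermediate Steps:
$p{\left(c \right)} = 2 + c$
$L = 1044$ ($L = \left(-9 - 27\right) \left(\left(2 + 7\right) - 38\right) = - 36 \left(9 - 38\right) = \left(-36\right) \left(-29\right) = 1044$)
$u = \sqrt{1013}$ ($u = \sqrt{-31 + 1044} = \sqrt{1013} \approx 31.828$)
$u - 152 Q{\left(3,-7 \right)} = \sqrt{1013} - 152 \left(-7 + 3\right) = \sqrt{1013} - -608 = \sqrt{1013} + 608 = 608 + \sqrt{1013}$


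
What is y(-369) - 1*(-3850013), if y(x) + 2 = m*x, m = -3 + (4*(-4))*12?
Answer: 3921966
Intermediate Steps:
m = -195 (m = -3 - 16*12 = -3 - 192 = -195)
y(x) = -2 - 195*x
y(-369) - 1*(-3850013) = (-2 - 195*(-369)) - 1*(-3850013) = (-2 + 71955) + 3850013 = 71953 + 3850013 = 3921966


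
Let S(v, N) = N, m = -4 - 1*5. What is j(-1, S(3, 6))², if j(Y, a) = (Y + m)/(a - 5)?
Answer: 100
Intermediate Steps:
m = -9 (m = -4 - 5 = -9)
j(Y, a) = (-9 + Y)/(-5 + a) (j(Y, a) = (Y - 9)/(a - 5) = (-9 + Y)/(-5 + a))
j(-1, S(3, 6))² = ((-9 - 1)/(-5 + 6))² = (-10/1)² = (1*(-10))² = (-10)² = 100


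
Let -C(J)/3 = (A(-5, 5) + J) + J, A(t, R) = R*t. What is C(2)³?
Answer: 250047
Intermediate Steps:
C(J) = 75 - 6*J (C(J) = -3*((5*(-5) + J) + J) = -3*((-25 + J) + J) = -3*(-25 + 2*J) = 75 - 6*J)
C(2)³ = (75 - 6*2)³ = (75 - 12)³ = 63³ = 250047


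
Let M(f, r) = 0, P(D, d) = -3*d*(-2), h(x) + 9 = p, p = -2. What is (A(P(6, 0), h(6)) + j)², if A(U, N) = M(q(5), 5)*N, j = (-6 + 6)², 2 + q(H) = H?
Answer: 0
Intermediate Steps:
q(H) = -2 + H
j = 0 (j = 0² = 0)
h(x) = -11 (h(x) = -9 - 2 = -11)
P(D, d) = 6*d
A(U, N) = 0 (A(U, N) = 0*N = 0)
(A(P(6, 0), h(6)) + j)² = (0 + 0)² = 0² = 0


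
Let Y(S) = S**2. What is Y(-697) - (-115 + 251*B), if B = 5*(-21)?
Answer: 512279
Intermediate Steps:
B = -105
Y(-697) - (-115 + 251*B) = (-697)**2 - (-115 + 251*(-105)) = 485809 - (-115 - 26355) = 485809 - 1*(-26470) = 485809 + 26470 = 512279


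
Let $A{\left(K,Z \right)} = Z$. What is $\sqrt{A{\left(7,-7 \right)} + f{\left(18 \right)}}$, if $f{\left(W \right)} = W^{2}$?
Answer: $\sqrt{317} \approx 17.805$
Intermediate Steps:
$\sqrt{A{\left(7,-7 \right)} + f{\left(18 \right)}} = \sqrt{-7 + 18^{2}} = \sqrt{-7 + 324} = \sqrt{317}$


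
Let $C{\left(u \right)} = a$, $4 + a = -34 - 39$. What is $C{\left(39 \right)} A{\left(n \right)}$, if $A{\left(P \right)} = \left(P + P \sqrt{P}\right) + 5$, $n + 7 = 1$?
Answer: $77 + 462 i \sqrt{6} \approx 77.0 + 1131.7 i$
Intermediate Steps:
$n = -6$ ($n = -7 + 1 = -6$)
$a = -77$ ($a = -4 - 73 = -77$)
$A{\left(P \right)} = 5 + P + P^{\frac{3}{2}}$ ($A{\left(P \right)} = \left(P + P^{\frac{3}{2}}\right) + 5 = 5 + P + P^{\frac{3}{2}}$)
$C{\left(u \right)} = -77$
$C{\left(39 \right)} A{\left(n \right)} = - 77 \left(5 - 6 + \left(-6\right)^{\frac{3}{2}}\right) = - 77 \left(5 - 6 - 6 i \sqrt{6}\right) = - 77 \left(-1 - 6 i \sqrt{6}\right) = 77 + 462 i \sqrt{6}$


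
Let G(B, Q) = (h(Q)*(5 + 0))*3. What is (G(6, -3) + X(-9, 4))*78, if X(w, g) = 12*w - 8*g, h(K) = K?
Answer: -14430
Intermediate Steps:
X(w, g) = -8*g + 12*w
G(B, Q) = 15*Q (G(B, Q) = (Q*(5 + 0))*3 = (Q*5)*3 = (5*Q)*3 = 15*Q)
(G(6, -3) + X(-9, 4))*78 = (15*(-3) + (-8*4 + 12*(-9)))*78 = (-45 + (-32 - 108))*78 = (-45 - 140)*78 = -185*78 = -14430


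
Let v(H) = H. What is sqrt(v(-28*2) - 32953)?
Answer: I*sqrt(33009) ≈ 181.68*I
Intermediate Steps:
sqrt(v(-28*2) - 32953) = sqrt(-28*2 - 32953) = sqrt(-56 - 32953) = sqrt(-33009) = I*sqrt(33009)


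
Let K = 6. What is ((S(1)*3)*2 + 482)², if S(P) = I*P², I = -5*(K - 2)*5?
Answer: 13924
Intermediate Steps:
I = -100 (I = -5*(6 - 2)*5 = -20*5 = -5*20 = -100)
S(P) = -100*P²
((S(1)*3)*2 + 482)² = ((-100*1²*3)*2 + 482)² = ((-100*1*3)*2 + 482)² = (-100*3*2 + 482)² = (-300*2 + 482)² = (-600 + 482)² = (-118)² = 13924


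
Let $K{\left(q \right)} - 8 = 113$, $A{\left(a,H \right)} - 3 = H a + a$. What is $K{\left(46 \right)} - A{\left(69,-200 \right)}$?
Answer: $13849$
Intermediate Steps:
$A{\left(a,H \right)} = 3 + a + H a$ ($A{\left(a,H \right)} = 3 + \left(H a + a\right) = 3 + \left(a + H a\right) = 3 + a + H a$)
$K{\left(q \right)} = 121$ ($K{\left(q \right)} = 8 + 113 = 121$)
$K{\left(46 \right)} - A{\left(69,-200 \right)} = 121 - \left(3 + 69 - 13800\right) = 121 - -13728 = 121 + 13728 = 13849$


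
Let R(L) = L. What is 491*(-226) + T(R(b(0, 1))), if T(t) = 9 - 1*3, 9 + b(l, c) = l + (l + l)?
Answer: -110960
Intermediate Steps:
b(l, c) = -9 + 3*l (b(l, c) = -9 + (l + (l + l)) = -9 + (l + 2*l) = -9 + 3*l)
T(t) = 6 (T(t) = 9 - 3 = 6)
491*(-226) + T(R(b(0, 1))) = 491*(-226) + 6 = -110966 + 6 = -110960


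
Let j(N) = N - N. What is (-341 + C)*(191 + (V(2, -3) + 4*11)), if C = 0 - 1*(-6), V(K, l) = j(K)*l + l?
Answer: -77720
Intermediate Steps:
j(N) = 0
V(K, l) = l (V(K, l) = 0*l + l = 0 + l = l)
C = 6 (C = 0 + 6 = 6)
(-341 + C)*(191 + (V(2, -3) + 4*11)) = (-341 + 6)*(191 + (-3 + 4*11)) = -335*(191 + (-3 + 44)) = -335*(191 + 41) = -335*232 = -77720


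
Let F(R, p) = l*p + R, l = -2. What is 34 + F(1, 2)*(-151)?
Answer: 487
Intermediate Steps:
F(R, p) = R - 2*p (F(R, p) = -2*p + R = R - 2*p)
34 + F(1, 2)*(-151) = 34 + (1 - 2*2)*(-151) = 34 + (1 - 4)*(-151) = 34 - 3*(-151) = 34 + 453 = 487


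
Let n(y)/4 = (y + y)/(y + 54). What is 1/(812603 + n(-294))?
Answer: 5/4063064 ≈ 1.2306e-6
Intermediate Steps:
n(y) = 8*y/(54 + y) (n(y) = 4*((y + y)/(y + 54)) = 4*((2*y)/(54 + y)) = 4*(2*y/(54 + y)) = 8*y/(54 + y))
1/(812603 + n(-294)) = 1/(812603 + 8*(-294)/(54 - 294)) = 1/(812603 + 8*(-294)/(-240)) = 1/(812603 + 8*(-294)*(-1/240)) = 1/(812603 + 49/5) = 1/(4063064/5) = 5/4063064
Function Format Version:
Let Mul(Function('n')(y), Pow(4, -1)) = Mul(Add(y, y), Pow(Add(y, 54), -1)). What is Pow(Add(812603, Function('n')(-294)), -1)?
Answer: Rational(5, 4063064) ≈ 1.2306e-6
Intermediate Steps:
Function('n')(y) = Mul(8, y, Pow(Add(54, y), -1)) (Function('n')(y) = Mul(4, Mul(Add(y, y), Pow(Add(y, 54), -1))) = Mul(4, Mul(Mul(2, y), Pow(Add(54, y), -1))) = Mul(4, Mul(2, y, Pow(Add(54, y), -1))) = Mul(8, y, Pow(Add(54, y), -1)))
Pow(Add(812603, Function('n')(-294)), -1) = Pow(Add(812603, Mul(8, -294, Pow(Add(54, -294), -1))), -1) = Pow(Add(812603, Mul(8, -294, Pow(-240, -1))), -1) = Pow(Add(812603, Mul(8, -294, Rational(-1, 240))), -1) = Pow(Add(812603, Rational(49, 5)), -1) = Pow(Rational(4063064, 5), -1) = Rational(5, 4063064)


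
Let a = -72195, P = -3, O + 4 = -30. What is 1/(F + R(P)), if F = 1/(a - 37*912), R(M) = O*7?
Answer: -105939/25213483 ≈ -0.0042017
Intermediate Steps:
O = -34 (O = -4 - 30 = -34)
R(M) = -238 (R(M) = -34*7 = -238)
F = -1/105939 (F = 1/(-72195 - 37*912) = 1/(-72195 - 33744) = 1/(-105939) = -1/105939 ≈ -9.4394e-6)
1/(F + R(P)) = 1/(-1/105939 - 238) = 1/(-25213483/105939) = -105939/25213483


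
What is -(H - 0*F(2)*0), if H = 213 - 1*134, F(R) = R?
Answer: -79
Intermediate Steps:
H = 79 (H = 213 - 134 = 79)
-(H - 0*F(2)*0) = -(79 - 0*2*0) = -(79 - 0*0) = -(79 - 1*0) = -(79 + 0) = -1*79 = -79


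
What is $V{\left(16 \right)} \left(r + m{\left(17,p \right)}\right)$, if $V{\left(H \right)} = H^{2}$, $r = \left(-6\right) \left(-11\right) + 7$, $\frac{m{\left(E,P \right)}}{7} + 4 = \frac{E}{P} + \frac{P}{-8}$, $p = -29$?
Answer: $\frac{492000}{29} \approx 16966.0$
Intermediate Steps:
$m{\left(E,P \right)} = -28 - \frac{7 P}{8} + \frac{7 E}{P}$ ($m{\left(E,P \right)} = -28 + 7 \left(\frac{E}{P} + \frac{P}{-8}\right) = -28 + 7 \left(\frac{E}{P} + P \left(- \frac{1}{8}\right)\right) = -28 + 7 \left(\frac{E}{P} - \frac{P}{8}\right) = -28 + 7 \left(- \frac{P}{8} + \frac{E}{P}\right) = -28 + \left(- \frac{7 P}{8} + \frac{7 E}{P}\right) = -28 - \frac{7 P}{8} + \frac{7 E}{P}$)
$r = 73$ ($r = 66 + 7 = 73$)
$V{\left(16 \right)} \left(r + m{\left(17,p \right)}\right) = 16^{2} \left(73 - \left(\frac{21}{8} + \frac{119}{29}\right)\right) = 256 \left(73 + \left(-28 + \frac{203}{8} + 7 \cdot 17 \left(- \frac{1}{29}\right)\right)\right) = 256 \left(73 - \frac{1561}{232}\right) = 256 \cdot \frac{15375}{232} = \frac{492000}{29}$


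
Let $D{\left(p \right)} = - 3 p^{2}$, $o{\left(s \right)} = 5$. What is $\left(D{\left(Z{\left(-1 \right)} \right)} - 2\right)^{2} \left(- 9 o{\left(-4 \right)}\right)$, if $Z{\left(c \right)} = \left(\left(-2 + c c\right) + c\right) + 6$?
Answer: $-112500$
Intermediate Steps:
$Z{\left(c \right)} = 4 + c + c^{2}$ ($Z{\left(c \right)} = \left(\left(-2 + c^{2}\right) + c\right) + 6 = \left(-2 + c + c^{2}\right) + 6 = 4 + c + c^{2}$)
$\left(D{\left(Z{\left(-1 \right)} \right)} - 2\right)^{2} \left(- 9 o{\left(-4 \right)}\right) = \left(- 3 \left(4 - 1 + \left(-1\right)^{2}\right)^{2} - 2\right)^{2} \left(\left(-9\right) 5\right) = \left(- 3 \left(4 - 1 + 1\right)^{2} - 2\right)^{2} \left(-45\right) = \left(- 3 \cdot 4^{2} - 2\right)^{2} \left(-45\right) = \left(\left(-3\right) 16 - 2\right)^{2} \left(-45\right) = \left(-48 - 2\right)^{2} \left(-45\right) = \left(-50\right)^{2} \left(-45\right) = 2500 \left(-45\right) = -112500$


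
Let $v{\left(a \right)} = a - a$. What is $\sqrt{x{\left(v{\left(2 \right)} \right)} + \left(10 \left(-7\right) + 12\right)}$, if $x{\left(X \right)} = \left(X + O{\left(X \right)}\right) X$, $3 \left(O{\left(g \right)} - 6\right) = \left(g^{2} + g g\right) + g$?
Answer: $i \sqrt{58} \approx 7.6158 i$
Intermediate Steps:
$O{\left(g \right)} = 6 + \frac{g}{3} + \frac{2 g^{2}}{3}$ ($O{\left(g \right)} = 6 + \frac{\left(g^{2} + g g\right) + g}{3} = 6 + \frac{\left(g^{2} + g^{2}\right) + g}{3} = 6 + \frac{2 g^{2} + g}{3} = 6 + \frac{g + 2 g^{2}}{3} = 6 + \left(\frac{g}{3} + \frac{2 g^{2}}{3}\right) = 6 + \frac{g}{3} + \frac{2 g^{2}}{3}$)
$v{\left(a \right)} = 0$
$x{\left(X \right)} = X \left(6 + \frac{2 X^{2}}{3} + \frac{4 X}{3}\right)$ ($x{\left(X \right)} = \left(X + \left(6 + \frac{X}{3} + \frac{2 X^{2}}{3}\right)\right) X = \left(6 + \frac{2 X^{2}}{3} + \frac{4 X}{3}\right) X = X \left(6 + \frac{2 X^{2}}{3} + \frac{4 X}{3}\right)$)
$\sqrt{x{\left(v{\left(2 \right)} \right)} + \left(10 \left(-7\right) + 12\right)} = \sqrt{\frac{2}{3} \cdot 0 \left(9 + 0^{2} + 2 \cdot 0\right) + \left(10 \left(-7\right) + 12\right)} = \sqrt{\frac{2}{3} \cdot 0 \left(9 + 0 + 0\right) + \left(-70 + 12\right)} = \sqrt{\frac{2}{3} \cdot 0 \cdot 9 - 58} = \sqrt{0 - 58} = \sqrt{-58} = i \sqrt{58}$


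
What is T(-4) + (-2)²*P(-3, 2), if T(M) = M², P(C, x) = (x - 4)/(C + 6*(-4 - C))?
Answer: 152/9 ≈ 16.889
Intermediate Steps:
P(C, x) = (-4 + x)/(-24 - 5*C) (P(C, x) = (-4 + x)/(C + (-24 - 6*C)) = (-4 + x)/(-24 - 5*C))
T(-4) + (-2)²*P(-3, 2) = (-4)² + (-2)²*((4 - 1*2)/(24 + 5*(-3))) = 16 + 4*((4 - 2)/(24 - 15)) = 16 + 4*(2/9) = 16 + 8/9 = 152/9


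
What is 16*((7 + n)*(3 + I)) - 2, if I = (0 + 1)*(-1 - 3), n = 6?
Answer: -210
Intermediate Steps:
I = -4 (I = 1*(-4) = -4)
16*((7 + n)*(3 + I)) - 2 = 16*((7 + 6)*(3 - 4)) - 2 = 16*(13*(-1)) - 2 = 16*(-13) - 2 = -208 - 2 = -210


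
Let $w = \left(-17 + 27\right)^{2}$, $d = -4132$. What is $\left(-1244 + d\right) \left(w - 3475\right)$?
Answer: $18144000$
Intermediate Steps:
$w = 100$ ($w = 10^{2} = 100$)
$\left(-1244 + d\right) \left(w - 3475\right) = \left(-1244 - 4132\right) \left(100 - 3475\right) = \left(-5376\right) \left(-3375\right) = 18144000$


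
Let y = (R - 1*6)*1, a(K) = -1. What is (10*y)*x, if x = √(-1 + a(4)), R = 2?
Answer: -40*I*√2 ≈ -56.569*I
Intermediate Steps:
x = I*√2 (x = √(-1 - 1) = √(-2) = I*√2 ≈ 1.4142*I)
y = -4 (y = (2 - 1*6)*1 = (2 - 6)*1 = -4*1 = -4)
(10*y)*x = (10*(-4))*(I*√2) = -40*I*√2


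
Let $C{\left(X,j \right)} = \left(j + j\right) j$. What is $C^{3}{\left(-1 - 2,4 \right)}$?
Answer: $32768$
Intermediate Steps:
$C{\left(X,j \right)} = 2 j^{2}$ ($C{\left(X,j \right)} = 2 j j = 2 j^{2}$)
$C^{3}{\left(-1 - 2,4 \right)} = \left(2 \cdot 4^{2}\right)^{3} = \left(2 \cdot 16\right)^{3} = 32^{3} = 32768$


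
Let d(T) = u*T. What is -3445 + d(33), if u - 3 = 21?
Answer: -2653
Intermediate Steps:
u = 24 (u = 3 + 21 = 24)
d(T) = 24*T
-3445 + d(33) = -3445 + 24*33 = -3445 + 792 = -2653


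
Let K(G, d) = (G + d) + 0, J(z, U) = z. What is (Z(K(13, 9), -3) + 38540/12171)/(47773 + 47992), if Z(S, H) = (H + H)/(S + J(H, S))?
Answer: 659234/22145560485 ≈ 2.9768e-5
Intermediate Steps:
K(G, d) = G + d
Z(S, H) = 2*H/(H + S) (Z(S, H) = (H + H)/(S + H) = (2*H)/(H + S) = 2*H/(H + S))
(Z(K(13, 9), -3) + 38540/12171)/(47773 + 47992) = (2*(-3)/(-3 + (13 + 9)) + 38540/12171)/(47773 + 47992) = (2*(-3)/(-3 + 22) + 38540*(1/12171))/95765 = (2*(-3)/19 + 38540/12171)*(1/95765) = (2*(-3)*(1/19) + 38540/12171)*(1/95765) = (-6/19 + 38540/12171)*(1/95765) = (659234/231249)*(1/95765) = 659234/22145560485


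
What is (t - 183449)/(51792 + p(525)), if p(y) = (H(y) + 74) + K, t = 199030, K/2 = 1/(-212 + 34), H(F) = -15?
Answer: 1386709/4614738 ≈ 0.30050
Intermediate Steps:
K = -1/89 (K = 2/(-212 + 34) = 2/(-178) = 2*(-1/178) = -1/89 ≈ -0.011236)
p(y) = 5250/89 (p(y) = (-15 + 74) - 1/89 = 59 - 1/89 = 5250/89)
(t - 183449)/(51792 + p(525)) = (199030 - 183449)/(51792 + 5250/89) = 15581/(4614738/89) = 15581*(89/4614738) = 1386709/4614738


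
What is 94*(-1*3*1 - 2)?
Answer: -470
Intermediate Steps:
94*(-1*3*1 - 2) = 94*(-3*1 - 2) = 94*(-3 - 2) = 94*(-5) = -470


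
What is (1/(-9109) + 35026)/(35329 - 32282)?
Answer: 319051833/27755123 ≈ 11.495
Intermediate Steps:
(1/(-9109) + 35026)/(35329 - 32282) = (-1/9109 + 35026)/3047 = (319051833/9109)*(1/3047) = 319051833/27755123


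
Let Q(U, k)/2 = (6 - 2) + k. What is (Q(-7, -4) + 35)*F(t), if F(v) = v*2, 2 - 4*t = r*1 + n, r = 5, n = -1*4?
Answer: 35/2 ≈ 17.500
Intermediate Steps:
n = -4
Q(U, k) = 8 + 2*k (Q(U, k) = 2*((6 - 2) + k) = 2*(4 + k) = 8 + 2*k)
t = 1/4 (t = 1/2 - (5*1 - 4)/4 = 1/2 - (5 - 4)/4 = 1/2 - 1/4*1 = 1/2 - 1/4 = 1/4 ≈ 0.25000)
F(v) = 2*v
(Q(-7, -4) + 35)*F(t) = ((8 + 2*(-4)) + 35)*(2*(1/4)) = ((8 - 8) + 35)*(1/2) = (0 + 35)*(1/2) = 35*(1/2) = 35/2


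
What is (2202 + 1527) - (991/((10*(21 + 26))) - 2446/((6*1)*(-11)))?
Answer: 57229277/15510 ≈ 3689.8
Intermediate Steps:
(2202 + 1527) - (991/((10*(21 + 26))) - 2446/((6*1)*(-11))) = 3729 - (991/((10*47)) - 2446/(6*(-11))) = 3729 - (991/470 - 2446/(-66)) = 3729 - (991*(1/470) - 2446*(-1/66)) = 3729 - (991/470 + 1223/33) = 3729 - 1*607513/15510 = 3729 - 607513/15510 = 57229277/15510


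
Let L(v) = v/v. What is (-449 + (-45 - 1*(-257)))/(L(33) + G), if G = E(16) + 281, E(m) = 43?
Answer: -237/325 ≈ -0.72923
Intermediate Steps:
L(v) = 1
G = 324 (G = 43 + 281 = 324)
(-449 + (-45 - 1*(-257)))/(L(33) + G) = (-449 + (-45 - 1*(-257)))/(1 + 324) = (-449 + (-45 + 257))/325 = (-449 + 212)*(1/325) = -237*1/325 = -237/325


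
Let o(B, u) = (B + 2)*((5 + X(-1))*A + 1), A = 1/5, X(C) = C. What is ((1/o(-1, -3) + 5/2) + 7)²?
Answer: 32761/324 ≈ 101.11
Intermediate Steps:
A = ⅕ ≈ 0.20000
o(B, u) = 18/5 + 9*B/5 (o(B, u) = (B + 2)*((5 - 1)*(⅕) + 1) = (2 + B)*(4*(⅕) + 1) = (2 + B)*(⅘ + 1) = (2 + B)*(9/5) = 18/5 + 9*B/5)
((1/o(-1, -3) + 5/2) + 7)² = ((1/(18/5 + (9/5)*(-1)) + 5/2) + 7)² = ((1/(18/5 - 9/5) + 5*(½)) + 7)² = ((1/(9/5) + 5/2) + 7)² = ((1*(5/9) + 5/2) + 7)² = ((5/9 + 5/2) + 7)² = (55/18 + 7)² = (181/18)² = 32761/324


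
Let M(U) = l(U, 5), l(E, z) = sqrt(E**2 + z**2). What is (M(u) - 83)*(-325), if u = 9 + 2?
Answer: 26975 - 325*sqrt(146) ≈ 23048.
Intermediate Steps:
u = 11
M(U) = sqrt(25 + U**2) (M(U) = sqrt(U**2 + 5**2) = sqrt(U**2 + 25) = sqrt(25 + U**2))
(M(u) - 83)*(-325) = (sqrt(25 + 11**2) - 83)*(-325) = (sqrt(25 + 121) - 83)*(-325) = (sqrt(146) - 83)*(-325) = (-83 + sqrt(146))*(-325) = 26975 - 325*sqrt(146)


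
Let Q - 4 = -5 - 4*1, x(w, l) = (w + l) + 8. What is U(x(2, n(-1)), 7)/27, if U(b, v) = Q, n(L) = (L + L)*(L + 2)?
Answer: -5/27 ≈ -0.18519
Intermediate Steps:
n(L) = 2*L*(2 + L) (n(L) = (2*L)*(2 + L) = 2*L*(2 + L))
x(w, l) = 8 + l + w (x(w, l) = (l + w) + 8 = 8 + l + w)
Q = -5 (Q = 4 + (-5 - 4*1) = 4 + (-5 - 4) = 4 - 9 = -5)
U(b, v) = -5
U(x(2, n(-1)), 7)/27 = -5/27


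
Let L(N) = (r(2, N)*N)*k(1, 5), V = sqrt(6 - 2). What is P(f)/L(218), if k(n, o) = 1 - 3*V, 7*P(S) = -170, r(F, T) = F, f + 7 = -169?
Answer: 17/1526 ≈ 0.011140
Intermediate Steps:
f = -176 (f = -7 - 169 = -176)
V = 2 (V = sqrt(4) = 2)
P(S) = -170/7 (P(S) = (1/7)*(-170) = -170/7)
k(n, o) = -5 (k(n, o) = 1 - 3*2 = 1 - 6 = -5)
L(N) = -10*N (L(N) = (2*N)*(-5) = -10*N)
P(f)/L(218) = -170/(7*((-10*218))) = -170/7/(-2180) = -170/7*(-1/2180) = 17/1526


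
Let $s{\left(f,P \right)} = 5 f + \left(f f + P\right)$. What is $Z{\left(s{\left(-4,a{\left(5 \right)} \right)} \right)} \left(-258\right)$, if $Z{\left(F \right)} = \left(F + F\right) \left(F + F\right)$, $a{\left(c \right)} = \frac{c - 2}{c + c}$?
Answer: $- \frac{353202}{25} \approx -14128.0$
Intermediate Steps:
$a{\left(c \right)} = \frac{-2 + c}{2 c}$
$s{\left(f,P \right)} = P + f^{2} + 5 f$ ($s{\left(f,P \right)} = 5 f + \left(f^{2} + P\right) = 5 f + \left(P + f^{2}\right) = P + f^{2} + 5 f$)
$Z{\left(F \right)} = 4 F^{2}$ ($Z{\left(F \right)} = 2 F 2 F = 4 F^{2}$)
$Z{\left(s{\left(-4,a{\left(5 \right)} \right)} \right)} \left(-258\right) = 4 \left(\frac{-2 + 5}{2 \cdot 5} + \left(-4\right)^{2} + 5 \left(-4\right)\right)^{2} \left(-258\right) = 4 \left(\frac{1}{2} \cdot \frac{1}{5} \cdot 3 + 16 - 20\right)^{2} \left(-258\right) = 4 \left(\frac{3}{10} + 16 - 20\right)^{2} \left(-258\right) = 4 \left(- \frac{37}{10}\right)^{2} \left(-258\right) = 4 \cdot \frac{1369}{100} \left(-258\right) = \frac{1369}{25} \left(-258\right) = - \frac{353202}{25}$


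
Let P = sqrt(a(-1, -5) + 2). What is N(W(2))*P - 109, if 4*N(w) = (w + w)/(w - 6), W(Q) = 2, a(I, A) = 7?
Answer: -439/4 ≈ -109.75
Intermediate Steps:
P = 3 (P = sqrt(7 + 2) = sqrt(9) = 3)
N(w) = w/(2*(-6 + w)) (N(w) = ((w + w)/(w - 6))/4 = ((2*w)/(-6 + w))/4 = (2*w/(-6 + w))/4 = w/(2*(-6 + w)))
N(W(2))*P - 109 = ((1/2)*2/(-6 + 2))*3 - 109 = ((1/2)*2/(-4))*3 - 109 = ((1/2)*2*(-1/4))*3 - 109 = -1/4*3 - 109 = -3/4 - 109 = -439/4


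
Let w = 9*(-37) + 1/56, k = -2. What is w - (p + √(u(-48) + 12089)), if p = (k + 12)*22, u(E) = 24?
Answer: -30967/56 - √12113 ≈ -663.04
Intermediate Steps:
p = 220 (p = (-2 + 12)*22 = 10*22 = 220)
w = -18647/56 (w = -333 + 1/56 = -18647/56 ≈ -332.98)
w - (p + √(u(-48) + 12089)) = -18647/56 - (220 + √(24 + 12089)) = -18647/56 - (220 + √12113) = -18647/56 + (-220 - √12113) = -30967/56 - √12113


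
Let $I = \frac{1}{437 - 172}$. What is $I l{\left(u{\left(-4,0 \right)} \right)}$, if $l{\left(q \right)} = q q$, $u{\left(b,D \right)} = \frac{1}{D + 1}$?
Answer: $\frac{1}{265} \approx 0.0037736$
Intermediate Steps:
$u{\left(b,D \right)} = \frac{1}{1 + D}$
$l{\left(q \right)} = q^{2}$
$I = \frac{1}{265} \approx 0.0037736$
$I l{\left(u{\left(-4,0 \right)} \right)} = \frac{\left(\frac{1}{1 + 0}\right)^{2}}{265} = \frac{\left(1^{-1}\right)^{2}}{265} = \frac{1^{2}}{265} = \frac{1}{265} \cdot 1 = \frac{1}{265}$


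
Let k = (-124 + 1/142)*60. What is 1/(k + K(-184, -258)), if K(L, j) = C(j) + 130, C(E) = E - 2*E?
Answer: -71/500662 ≈ -0.00014181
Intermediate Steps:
C(E) = -E
k = -528210/71 (k = (-124 + 1/142)*60 = -17607/142*60 = -528210/71 ≈ -7439.6)
K(L, j) = 130 - j (K(L, j) = -j + 130 = 130 - j)
1/(k + K(-184, -258)) = 1/(-528210/71 + (130 - 1*(-258))) = 1/(-528210/71 + (130 + 258)) = 1/(-528210/71 + 388) = 1/(-500662/71) = -71/500662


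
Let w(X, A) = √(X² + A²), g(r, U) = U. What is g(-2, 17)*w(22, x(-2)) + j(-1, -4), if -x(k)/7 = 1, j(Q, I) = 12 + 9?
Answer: 21 + 17*√533 ≈ 413.48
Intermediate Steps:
j(Q, I) = 21
x(k) = -7 (x(k) = -7*1 = -7)
w(X, A) = √(A² + X²)
g(-2, 17)*w(22, x(-2)) + j(-1, -4) = 17*√((-7)² + 22²) + 21 = 17*√(49 + 484) + 21 = 17*√533 + 21 = 21 + 17*√533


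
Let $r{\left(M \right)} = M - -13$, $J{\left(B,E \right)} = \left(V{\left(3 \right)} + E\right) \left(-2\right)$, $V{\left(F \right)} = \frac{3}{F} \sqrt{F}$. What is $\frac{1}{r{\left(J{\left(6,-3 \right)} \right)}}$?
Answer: $\frac{19}{349} + \frac{2 \sqrt{3}}{349} \approx 0.064367$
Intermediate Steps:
$V{\left(F \right)} = \frac{3}{\sqrt{F}}$
$J{\left(B,E \right)} = - 2 E - 2 \sqrt{3}$ ($J{\left(B,E \right)} = \left(\frac{3}{\sqrt{3}} + E\right) \left(-2\right) = \left(3 \frac{\sqrt{3}}{3} + E\right) \left(-2\right) = \left(\sqrt{3} + E\right) \left(-2\right) = \left(E + \sqrt{3}\right) \left(-2\right) = - 2 E - 2 \sqrt{3}$)
$r{\left(M \right)} = 13 + M$ ($r{\left(M \right)} = M + 13 = 13 + M$)
$\frac{1}{r{\left(J{\left(6,-3 \right)} \right)}} = \frac{1}{13 - \left(-6 + 2 \sqrt{3}\right)} = \frac{1}{13 + \left(6 - 2 \sqrt{3}\right)} = \frac{1}{19 - 2 \sqrt{3}}$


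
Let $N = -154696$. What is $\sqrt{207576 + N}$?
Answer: $4 \sqrt{3305} \approx 229.96$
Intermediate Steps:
$\sqrt{207576 + N} = \sqrt{207576 - 154696} = \sqrt{52880} = 4 \sqrt{3305}$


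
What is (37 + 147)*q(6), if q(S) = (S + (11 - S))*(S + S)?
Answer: 24288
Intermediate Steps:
q(S) = 22*S (q(S) = 11*(2*S) = 22*S)
(37 + 147)*q(6) = (37 + 147)*(22*6) = 184*132 = 24288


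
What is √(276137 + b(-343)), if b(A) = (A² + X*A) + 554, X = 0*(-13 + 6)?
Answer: 2*√98585 ≈ 627.96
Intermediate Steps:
X = 0 (X = 0*(-7) = 0)
b(A) = 554 + A² (b(A) = (A² + 0*A) + 554 = (A² + 0) + 554 = A² + 554 = 554 + A²)
√(276137 + b(-343)) = √(276137 + (554 + (-343)²)) = √(276137 + (554 + 117649)) = √(276137 + 118203) = √394340 = 2*√98585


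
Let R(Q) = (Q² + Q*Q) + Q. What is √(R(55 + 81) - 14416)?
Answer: 2*√5678 ≈ 150.71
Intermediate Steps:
R(Q) = Q + 2*Q² (R(Q) = (Q² + Q²) + Q = 2*Q² + Q = Q + 2*Q²)
√(R(55 + 81) - 14416) = √((55 + 81)*(1 + 2*(55 + 81)) - 14416) = √(136*(1 + 2*136) - 14416) = √(136*(1 + 272) - 14416) = √(136*273 - 14416) = √(37128 - 14416) = √22712 = 2*√5678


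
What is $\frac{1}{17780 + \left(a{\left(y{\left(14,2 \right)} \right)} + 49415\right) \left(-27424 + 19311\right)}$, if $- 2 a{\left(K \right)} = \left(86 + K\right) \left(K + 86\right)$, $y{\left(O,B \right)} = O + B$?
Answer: $- \frac{1}{358682289} \approx -2.788 \cdot 10^{-9}$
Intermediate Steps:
$y{\left(O,B \right)} = B + O$
$a{\left(K \right)} = - \frac{\left(86 + K\right)^{2}}{2}$ ($a{\left(K \right)} = - \frac{\left(86 + K\right) \left(K + 86\right)}{2} = - \frac{\left(86 + K\right) \left(86 + K\right)}{2} = - \frac{\left(86 + K\right)^{2}}{2}$)
$\frac{1}{17780 + \left(a{\left(y{\left(14,2 \right)} \right)} + 49415\right) \left(-27424 + 19311\right)} = \frac{1}{17780 + \left(- \frac{\left(86 + \left(2 + 14\right)\right)^{2}}{2} + 49415\right) \left(-27424 + 19311\right)} = \frac{1}{17780 + \left(- \frac{\left(86 + 16\right)^{2}}{2} + 49415\right) \left(-8113\right)} = \frac{1}{17780 + \left(- \frac{102^{2}}{2} + 49415\right) \left(-8113\right)} = \frac{1}{17780 + \left(\left(- \frac{1}{2}\right) 10404 + 49415\right) \left(-8113\right)} = \frac{1}{17780 + \left(-5202 + 49415\right) \left(-8113\right)} = \frac{1}{17780 + 44213 \left(-8113\right)} = \frac{1}{17780 - 358700069} = \frac{1}{-358682289} = - \frac{1}{358682289}$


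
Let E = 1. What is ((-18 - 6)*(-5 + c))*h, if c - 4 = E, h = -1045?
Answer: 0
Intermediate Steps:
c = 5 (c = 4 + 1 = 5)
((-18 - 6)*(-5 + c))*h = ((-18 - 6)*(-5 + 5))*(-1045) = -24*0*(-1045) = 0*(-1045) = 0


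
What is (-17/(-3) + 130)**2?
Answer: 165649/9 ≈ 18405.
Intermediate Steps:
(-17/(-3) + 130)**2 = (-17*(-1/3) + 130)**2 = (17/3 + 130)**2 = (407/3)**2 = 165649/9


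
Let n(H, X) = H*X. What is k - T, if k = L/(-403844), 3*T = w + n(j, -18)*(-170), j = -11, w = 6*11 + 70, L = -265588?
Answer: 3384815755/302883 ≈ 11175.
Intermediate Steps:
w = 136 (w = 66 + 70 = 136)
T = -33524/3 (T = (136 - 11*(-18)*(-170))/3 = (136 + 198*(-170))/3 = (136 - 33660)/3 = (1/3)*(-33524) = -33524/3 ≈ -11175.)
k = 66397/100961 (k = -265588/(-403844) = -265588*(-1/403844) = 66397/100961 ≈ 0.65765)
k - T = 66397/100961 - 1*(-33524/3) = 66397/100961 + 33524/3 = 3384815755/302883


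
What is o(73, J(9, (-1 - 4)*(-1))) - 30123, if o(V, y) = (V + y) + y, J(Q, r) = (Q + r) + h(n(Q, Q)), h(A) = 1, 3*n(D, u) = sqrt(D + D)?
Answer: -30020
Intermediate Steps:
n(D, u) = sqrt(2)*sqrt(D)/3 (n(D, u) = sqrt(D + D)/3 = sqrt(2*D)/3 = (sqrt(2)*sqrt(D))/3 = sqrt(2)*sqrt(D)/3)
J(Q, r) = 1 + Q + r (J(Q, r) = (Q + r) + 1 = 1 + Q + r)
o(V, y) = V + 2*y
o(73, J(9, (-1 - 4)*(-1))) - 30123 = (73 + 2*(1 + 9 + (-1 - 4)*(-1))) - 30123 = (73 + 2*(1 + 9 - 5*(-1))) - 30123 = (73 + 2*(1 + 9 + 5)) - 30123 = (73 + 2*15) - 30123 = (73 + 30) - 30123 = 103 - 30123 = -30020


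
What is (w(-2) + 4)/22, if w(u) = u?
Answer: 1/11 ≈ 0.090909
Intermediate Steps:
(w(-2) + 4)/22 = (-2 + 4)/22 = (1/22)*2 = 1/11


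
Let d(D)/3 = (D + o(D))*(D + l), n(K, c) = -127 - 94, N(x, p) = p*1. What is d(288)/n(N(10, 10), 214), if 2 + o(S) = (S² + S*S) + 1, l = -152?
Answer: -3988200/13 ≈ -3.0678e+5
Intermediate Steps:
N(x, p) = p
o(S) = -1 + 2*S² (o(S) = -2 + ((S² + S*S) + 1) = -2 + ((S² + S²) + 1) = -2 + (2*S² + 1) = -2 + (1 + 2*S²) = -1 + 2*S²)
n(K, c) = -221
d(D) = 3*(-152 + D)*(-1 + D + 2*D²) (d(D) = 3*((D + (-1 + 2*D²))*(D - 152)) = 3*((-1 + D + 2*D²)*(-152 + D)) = 3*((-152 + D)*(-1 + D + 2*D²)) = 3*(-152 + D)*(-1 + D + 2*D²))
d(288)/n(N(10, 10), 214) = (456 - 909*288² - 459*288 + 6*288³)/(-221) = (456 - 909*82944 - 132192 + 6*23887872)*(-1/221) = (456 - 75396096 - 132192 + 143327232)*(-1/221) = 67799400*(-1/221) = -3988200/13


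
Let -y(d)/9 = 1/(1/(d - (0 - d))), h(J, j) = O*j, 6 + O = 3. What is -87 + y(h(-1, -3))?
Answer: -249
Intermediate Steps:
O = -3 (O = -6 + 3 = -3)
h(J, j) = -3*j
y(d) = -18*d (y(d) = -(-9*(0 - d) + 9*d) = -18*d)
-87 + y(h(-1, -3)) = -87 - (-54)*(-3) = -87 - 18*9 = -87 - 162 = -249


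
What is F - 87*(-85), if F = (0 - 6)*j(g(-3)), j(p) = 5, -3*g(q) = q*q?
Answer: 7365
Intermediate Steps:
g(q) = -q²/3 (g(q) = -q*q/3 = -q²/3)
F = -30 (F = (0 - 6)*5 = -6*5 = -30)
F - 87*(-85) = -30 - 87*(-85) = -30 + 7395 = 7365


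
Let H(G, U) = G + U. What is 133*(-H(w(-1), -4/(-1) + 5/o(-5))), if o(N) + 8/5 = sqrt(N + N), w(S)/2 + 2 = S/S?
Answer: -28462/157 + 16625*I*sqrt(10)/314 ≈ -181.29 + 167.43*I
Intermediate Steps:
w(S) = -2 (w(S) = -4 + 2*(S/S) = -4 + 2*1 = -4 + 2 = -2)
o(N) = -8/5 + sqrt(2)*sqrt(N) (o(N) = -8/5 + sqrt(N + N) = -8/5 + sqrt(2*N) = -8/5 + sqrt(2)*sqrt(N))
133*(-H(w(-1), -4/(-1) + 5/o(-5))) = 133*(-(-2 + (-4/(-1) + 5/(-8/5 + sqrt(2)*sqrt(-5))))) = 133*(-(-2 + (-4*(-1) + 5/(-8/5 + sqrt(2)*(I*sqrt(5)))))) = 133*(-(-2 + (4 + 5/(-8/5 + I*sqrt(10))))) = 133*(-(2 + 5/(-8/5 + I*sqrt(10)))) = 133*(-2 - 5/(-8/5 + I*sqrt(10))) = -266 - 665/(-8/5 + I*sqrt(10))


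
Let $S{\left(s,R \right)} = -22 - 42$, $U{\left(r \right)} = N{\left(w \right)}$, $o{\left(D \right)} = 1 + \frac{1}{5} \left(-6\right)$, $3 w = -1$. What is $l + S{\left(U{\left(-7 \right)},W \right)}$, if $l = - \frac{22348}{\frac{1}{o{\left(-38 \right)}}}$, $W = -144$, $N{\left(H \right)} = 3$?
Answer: $\frac{22028}{5} \approx 4405.6$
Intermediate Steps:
$w = - \frac{1}{3}$ ($w = \frac{1}{3} \left(-1\right) = - \frac{1}{3} \approx -0.33333$)
$o{\left(D \right)} = - \frac{1}{5}$ ($o{\left(D \right)} = 1 + \frac{1}{5} \left(-6\right) = 1 - \frac{6}{5} = - \frac{1}{5}$)
$U{\left(r \right)} = 3$
$S{\left(s,R \right)} = -64$
$l = \frac{22348}{5}$ ($l = - \frac{22348}{\frac{1}{- \frac{1}{5}}} = - \frac{22348}{-5} = \left(-22348\right) \left(- \frac{1}{5}\right) = \frac{22348}{5} \approx 4469.6$)
$l + S{\left(U{\left(-7 \right)},W \right)} = \frac{22348}{5} - 64 = \frac{22028}{5}$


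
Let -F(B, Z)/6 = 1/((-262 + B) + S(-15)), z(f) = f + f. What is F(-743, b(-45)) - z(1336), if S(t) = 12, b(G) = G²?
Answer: -884430/331 ≈ -2672.0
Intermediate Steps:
z(f) = 2*f
F(B, Z) = -6/(-250 + B) (F(B, Z) = -6/((-262 + B) + 12) = -6/(-250 + B))
F(-743, b(-45)) - z(1336) = -6/(-250 - 743) - 2*1336 = -6/(-993) - 1*2672 = -6*(-1/993) - 2672 = 2/331 - 2672 = -884430/331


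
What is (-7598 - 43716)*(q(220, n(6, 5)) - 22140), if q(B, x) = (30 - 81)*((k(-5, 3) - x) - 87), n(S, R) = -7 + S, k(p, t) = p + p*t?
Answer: 858688476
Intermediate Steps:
q(B, x) = 5457 + 51*x (q(B, x) = (30 - 81)*((-5*(1 + 3) - x) - 87) = -51*((-5*4 - x) - 87) = -51*((-20 - x) - 87) = -51*(-107 - x) = 5457 + 51*x)
(-7598 - 43716)*(q(220, n(6, 5)) - 22140) = (-7598 - 43716)*((5457 + 51*(-7 + 6)) - 22140) = -51314*((5457 + 51*(-1)) - 22140) = -51314*((5457 - 51) - 22140) = -51314*(5406 - 22140) = -51314*(-16734) = 858688476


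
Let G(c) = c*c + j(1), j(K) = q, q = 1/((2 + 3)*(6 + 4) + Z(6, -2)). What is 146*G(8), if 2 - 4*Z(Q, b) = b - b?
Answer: 944036/101 ≈ 9346.9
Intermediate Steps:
Z(Q, b) = 1/2 (Z(Q, b) = 1/2 - (b - b)/4 = 1/2 - 1/4*0 = 1/2 + 0 = 1/2)
q = 2/101 (q = 1/((2 + 3)*(6 + 4) + 1/2) = 1/(5*10 + 1/2) = 1/(50 + 1/2) = 1/(101/2) = 2/101 ≈ 0.019802)
j(K) = 2/101
G(c) = 2/101 + c**2 (G(c) = c*c + 2/101 = c**2 + 2/101 = 2/101 + c**2)
146*G(8) = 146*(2/101 + 8**2) = 146*(2/101 + 64) = 146*(6466/101) = 944036/101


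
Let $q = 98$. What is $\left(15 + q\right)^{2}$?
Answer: $12769$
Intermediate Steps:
$\left(15 + q\right)^{2} = \left(15 + 98\right)^{2} = 113^{2} = 12769$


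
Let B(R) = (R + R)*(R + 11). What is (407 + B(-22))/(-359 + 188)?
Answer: -99/19 ≈ -5.2105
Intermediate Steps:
B(R) = 2*R*(11 + R) (B(R) = (2*R)*(11 + R) = 2*R*(11 + R))
(407 + B(-22))/(-359 + 188) = (407 + 2*(-22)*(11 - 22))/(-359 + 188) = (407 + 2*(-22)*(-11))/(-171) = (407 + 484)*(-1/171) = 891*(-1/171) = -99/19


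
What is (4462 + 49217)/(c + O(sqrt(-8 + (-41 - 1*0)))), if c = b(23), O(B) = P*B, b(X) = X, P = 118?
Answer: 42573/23545 - 1528926*I/23545 ≈ 1.8082 - 64.936*I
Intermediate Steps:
O(B) = 118*B
c = 23
(4462 + 49217)/(c + O(sqrt(-8 + (-41 - 1*0)))) = (4462 + 49217)/(23 + 118*sqrt(-8 + (-41 - 1*0))) = 53679/(23 + 118*sqrt(-8 + (-41 + 0))) = 53679/(23 + 118*sqrt(-8 - 41)) = 53679/(23 + 118*sqrt(-49)) = 53679/(23 + 118*(7*I)) = 53679/(23 + 826*I) = 53679*((23 - 826*I)/682805) = 1851*(23 - 826*I)/23545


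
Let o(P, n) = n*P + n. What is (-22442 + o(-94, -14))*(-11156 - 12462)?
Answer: 499284520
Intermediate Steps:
o(P, n) = n + P*n (o(P, n) = P*n + n = n + P*n)
(-22442 + o(-94, -14))*(-11156 - 12462) = (-22442 - 14*(1 - 94))*(-11156 - 12462) = (-22442 - 14*(-93))*(-23618) = (-22442 + 1302)*(-23618) = -21140*(-23618) = 499284520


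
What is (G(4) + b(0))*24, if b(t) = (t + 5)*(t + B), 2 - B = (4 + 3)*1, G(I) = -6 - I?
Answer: -840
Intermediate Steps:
B = -5 (B = 2 - (4 + 3) = 2 - 7 = -5)
b(t) = (-5 + t)*(5 + t) (b(t) = (t + 5)*(t - 5) = (5 + t)*(-5 + t) = (-5 + t)*(5 + t))
(G(4) + b(0))*24 = ((-6 - 1*4) + (-25 + 0**2))*24 = ((-6 - 4) + (-25 + 0))*24 = (-10 - 25)*24 = -35*24 = -840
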